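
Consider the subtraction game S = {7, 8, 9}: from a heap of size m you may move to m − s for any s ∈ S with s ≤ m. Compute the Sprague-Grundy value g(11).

Grundy values for subtraction set {7, 8, 9}:
k:     0  1  2  3  4  5  6  7  8  9 10 11
g(k):  0  0  0  0  0  0  0  1  1  1  1  1
So g(11) = 1.

1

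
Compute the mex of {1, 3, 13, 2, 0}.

4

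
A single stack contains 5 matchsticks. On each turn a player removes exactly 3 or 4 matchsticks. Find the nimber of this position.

1

Build the Grundy sequence with g(k) = mex{g(k−s) : s ∈ {3, 4}, s ≤ k}:
k:     0  1  2  3  4  5
g(k):  0  0  0  1  1  1
So g(5) = 1.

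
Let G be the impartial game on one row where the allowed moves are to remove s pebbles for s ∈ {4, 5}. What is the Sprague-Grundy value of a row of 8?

2

Grundy values for subtraction set {4, 5}:
k:     0  1  2  3  4  5  6  7  8
g(k):  0  0  0  0  1  1  1  1  2
So g(8) = 2.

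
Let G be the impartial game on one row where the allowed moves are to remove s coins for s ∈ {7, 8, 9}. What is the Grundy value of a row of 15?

Grundy values for subtraction set {7, 8, 9}:
k:     0  1  2  3  4  5  6  7  8  9 10 11 12 13 14 15
g(k):  0  0  0  0  0  0  0  1  1  1  1  1  1  1  2  2
So g(15) = 2.

2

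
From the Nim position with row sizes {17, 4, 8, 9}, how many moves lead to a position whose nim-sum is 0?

1

Nim-sum: 17 ⊕ 4 ⊕ 8 ⊕ 9 = 20.
The overall nim-sum is X = 20. A row of size p has a winning move iff p XOR X < p (reduce it to p XOR X).
  17: 17 XOR 20 = 5 < 17 — winning move (to 5).
  4: 4 XOR 20 = 16 ≥ 4 — no move.
  8: 8 XOR 20 = 28 ≥ 8 — no move.
  9: 9 XOR 20 = 29 ≥ 9 — no move.
That gives 1 winning move.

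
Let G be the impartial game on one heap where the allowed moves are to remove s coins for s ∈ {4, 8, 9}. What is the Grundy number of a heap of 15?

0

Build the Grundy sequence with g(k) = mex{g(k−s) : s ∈ {4, 8, 9}, s ≤ k}:
k:     0  1  2  3  4  5  6  7  8  9 10 11 12 13 14 15
g(k):  0  0  0  0  1  1  1  1  2  2  2  2  3  0  0  0
So g(15) = 0.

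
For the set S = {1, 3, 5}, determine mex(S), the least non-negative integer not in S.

0 is not in the set, so the mex is 0.

0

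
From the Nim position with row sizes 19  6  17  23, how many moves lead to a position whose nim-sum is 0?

Compute the nim-sum pairwise:
19 XOR 6 = 21
21 XOR 17 = 4
4 XOR 23 = 19
The overall nim-sum is X = 19. A row of size p has a winning move iff p XOR X < p (reduce it to p XOR X).
  19: 19 XOR 19 = 0 < 19 — winning move (to 0).
  6: 6 XOR 19 = 21 ≥ 6 — no move.
  17: 17 XOR 19 = 2 < 17 — winning move (to 2).
  23: 23 XOR 19 = 4 < 23 — winning move (to 4).
That gives 3 winning moves.

3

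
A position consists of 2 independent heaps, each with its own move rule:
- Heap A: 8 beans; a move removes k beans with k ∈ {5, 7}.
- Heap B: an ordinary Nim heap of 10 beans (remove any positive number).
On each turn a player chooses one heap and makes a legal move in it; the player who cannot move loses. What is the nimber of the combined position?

Build the Grundy sequence for heap A with g(k) = mex{g(k−s) : s ∈ {5, 7}, s ≤ k}:
g(0) = mex{} = 0
g(1) = mex{} = 0
g(2) = mex{} = 0
g(3) = mex{} = 0
g(4) = mex{} = 0
g(5) = mex{0} = 1
g(6) = mex{0} = 1
g(7) = mex{0} = 1
g(8) = mex{0} = 1
So g(8) = 1.
Heap B is a plain Nim heap of size 10, so its Grundy value is 10.
The value of a disjunctive sum is the nim-sum of the parts.
Combined value = 1 XOR 10 = 11.

11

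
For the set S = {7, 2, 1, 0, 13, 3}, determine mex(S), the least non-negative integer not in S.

4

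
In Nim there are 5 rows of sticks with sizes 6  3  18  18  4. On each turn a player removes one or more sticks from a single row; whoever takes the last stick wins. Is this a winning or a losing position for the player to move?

Winning position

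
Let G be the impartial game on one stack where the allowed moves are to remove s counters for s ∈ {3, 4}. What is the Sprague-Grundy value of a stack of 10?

1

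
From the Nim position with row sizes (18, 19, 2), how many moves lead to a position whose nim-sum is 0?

Bitwise XOR of the heap sizes:
  10010  (18)
  10011  (19)
  00010  (2)
  -----
  00011  (3)
The overall nim-sum is X = 3. A row of size p has a winning move iff p XOR X < p (reduce it to p XOR X).
  18: 18 XOR 3 = 17 < 18 — winning move (to 17).
  19: 19 XOR 3 = 16 < 19 — winning move (to 16).
  2: 2 XOR 3 = 1 < 2 — winning move (to 1).
That gives 3 winning moves.

3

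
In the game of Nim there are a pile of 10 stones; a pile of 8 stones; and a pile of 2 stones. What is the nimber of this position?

In binary:
  1010  (10)
  1000  (8)
  0010  (2)
  ----
  0000  (0)

0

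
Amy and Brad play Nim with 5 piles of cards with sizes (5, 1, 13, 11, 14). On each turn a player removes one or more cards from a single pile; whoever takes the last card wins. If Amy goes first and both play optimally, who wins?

Amy wins

In binary:
  0101  (5)
  0001  (1)
  1101  (13)
  1011  (11)
  1110  (14)
  ----
  1100  (12)
The nim-sum is 12 ≠ 0, so this is an N-position: the player to move can win; Amy has a winning move.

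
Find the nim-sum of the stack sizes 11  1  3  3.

Bitwise XOR of the heap sizes:
  1011  (11)
  0001  (1)
  0011  (3)
  0011  (3)
  ----
  1010  (10)

10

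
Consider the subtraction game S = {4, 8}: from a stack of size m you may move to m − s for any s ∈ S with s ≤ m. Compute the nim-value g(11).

Build the Grundy sequence with g(k) = mex{g(k−s) : s ∈ {4, 8}, s ≤ k}:
k:     0  1  2  3  4  5  6  7  8  9 10 11
g(k):  0  0  0  0  1  1  1  1  2  2  2  2
So g(11) = 2.

2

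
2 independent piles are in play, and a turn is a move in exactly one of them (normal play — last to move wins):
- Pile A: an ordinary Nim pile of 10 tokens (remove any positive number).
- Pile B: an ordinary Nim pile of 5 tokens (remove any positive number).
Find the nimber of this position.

Pile A is a plain Nim pile of size 10, so its Grundy value is 10.
Pile B is a plain Nim pile of size 5, so its Grundy value is 5.
The value of a disjunctive sum is the nim-sum of the parts.
Combined value = 10 ⊕ 5 = 15.

15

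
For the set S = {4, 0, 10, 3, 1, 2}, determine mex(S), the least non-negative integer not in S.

5

The values 0, 1, 2, 3, 4 are all present; 5 is the first non-negative integer missing from the set.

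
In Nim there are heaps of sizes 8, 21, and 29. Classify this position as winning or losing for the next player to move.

Losing position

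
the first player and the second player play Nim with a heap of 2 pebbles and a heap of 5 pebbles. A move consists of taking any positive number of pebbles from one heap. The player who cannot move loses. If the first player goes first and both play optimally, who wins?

Compute the nim-sum pairwise:
2 XOR 5 = 7
The nim-sum is 7 ≠ 0, so this is an N-position: the player to move can win; the first player has a winning move.

the first player wins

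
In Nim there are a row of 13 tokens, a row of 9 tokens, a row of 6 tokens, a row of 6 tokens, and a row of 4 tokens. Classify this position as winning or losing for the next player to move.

Bitwise XOR of the heap sizes:
  1101  (13)
  1001  (9)
  0110  (6)
  0110  (6)
  0100  (4)
  ----
  0000  (0)
The nim-sum is 0, so this is a P-position: the player to move is in a losing position under optimal play.

Losing position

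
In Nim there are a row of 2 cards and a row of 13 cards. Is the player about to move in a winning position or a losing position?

Nim-sum: 2 ⊕ 13 = 15.
The nim-sum is 15 ≠ 0, so this is an N-position: the player to move can win.

Winning position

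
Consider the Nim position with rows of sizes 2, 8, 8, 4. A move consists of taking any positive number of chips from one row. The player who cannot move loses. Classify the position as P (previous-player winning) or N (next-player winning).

N-position

Nim-sum: 2 ⊕ 8 ⊕ 8 ⊕ 4 = 6.
The nim-sum is 6 ≠ 0, so this is an N-position: the player to move can win.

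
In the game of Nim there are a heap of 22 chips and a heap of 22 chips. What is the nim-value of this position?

0

Nim-sum: 22 XOR 22 = 0.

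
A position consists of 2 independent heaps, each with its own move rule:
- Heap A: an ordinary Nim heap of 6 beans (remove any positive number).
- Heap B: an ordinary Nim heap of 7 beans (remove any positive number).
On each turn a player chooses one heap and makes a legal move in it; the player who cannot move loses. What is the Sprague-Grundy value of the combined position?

Heap A is a plain Nim heap of size 6, so its Grundy value is 6.
Heap B is a plain Nim heap of size 7, so its Grundy value is 7.
The value of a disjunctive sum is the nim-sum of the parts.
Combined value = 6 ⊕ 7 = 1.

1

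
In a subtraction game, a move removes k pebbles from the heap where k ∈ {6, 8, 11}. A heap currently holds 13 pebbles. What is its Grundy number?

2

Grundy values for subtraction set {6, 8, 11}:
k:     0  1  2  3  4  5  6  7  8  9 10 11 12 13
g(k):  0  0  0  0  0  0  1  1  1  1  1  1  2  2
So g(13) = 2.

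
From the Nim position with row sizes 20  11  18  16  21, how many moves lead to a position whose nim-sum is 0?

1

Nim-sum: 20 XOR 11 XOR 18 XOR 16 XOR 21 = 8.
The overall nim-sum is X = 8. A row of size p has a winning move iff p XOR X < p (reduce it to p XOR X).
  20: 20 XOR 8 = 28 ≥ 20 — no move.
  11: 11 XOR 8 = 3 < 11 — winning move (to 3).
  18: 18 XOR 8 = 26 ≥ 18 — no move.
  16: 16 XOR 8 = 24 ≥ 16 — no move.
  21: 21 XOR 8 = 29 ≥ 21 — no move.
That gives 1 winning move.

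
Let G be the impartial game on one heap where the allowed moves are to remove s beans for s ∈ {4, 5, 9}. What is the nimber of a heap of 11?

2

Compute g(0), g(1), … for moves {4, 5, 9}:
g(0) = mex{} = 0
g(1) = mex{} = 0
g(2) = mex{} = 0
g(3) = mex{} = 0
g(4) = mex{0} = 1
g(5) = mex{0} = 1
g(6) = mex{0} = 1
g(7) = mex{0} = 1
g(8) = mex{0,1} = 2
g(9) = mex{0,1} = 2
g(10) = mex{0,1} = 2
g(11) = mex{0,1} = 2
So g(11) = 2.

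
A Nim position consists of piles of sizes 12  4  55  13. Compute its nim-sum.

50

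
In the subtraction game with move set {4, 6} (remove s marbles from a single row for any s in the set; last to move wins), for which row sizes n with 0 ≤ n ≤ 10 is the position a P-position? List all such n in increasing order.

0, 1, 2, 3, 10

Grundy values for subtraction set {4, 6}:
k:     0  1  2  3  4  5  6  7  8  9 10
g(k):  0  0  0  0  1  1  1  1  2  2  0
The P-positions (g = 0) in 0..10 are 0, 1, 2, 3, 10.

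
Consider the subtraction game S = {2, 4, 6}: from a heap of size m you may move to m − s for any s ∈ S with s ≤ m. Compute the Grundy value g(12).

2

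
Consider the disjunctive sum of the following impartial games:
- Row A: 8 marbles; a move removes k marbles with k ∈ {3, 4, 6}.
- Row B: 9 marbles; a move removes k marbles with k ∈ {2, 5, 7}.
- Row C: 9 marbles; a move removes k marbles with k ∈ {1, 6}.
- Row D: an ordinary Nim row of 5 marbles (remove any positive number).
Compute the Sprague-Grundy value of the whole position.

5

For row A, compute g(0), g(1), … with moves {3, 4, 6}:
g(0) = mex{} = 0
g(1) = mex{} = 0
g(2) = mex{} = 0
g(3) = mex{0} = 1
g(4) = mex{0} = 1
g(5) = mex{0} = 1
g(6) = mex{0,1} = 2
g(7) = mex{0,1} = 2
g(8) = mex{0,1} = 2
So g(8) = 2.
For row B, compute g(0), g(1), … with moves {2, 5, 7}:
k:     0  1  2  3  4  5  6  7  8  9
g(k):  0  0  1  1  0  2  1  3  2  2
So g(9) = 2.
Grundy values for row C (subtraction set {1, 6}):
k:     0  1  2  3  4  5  6  7  8  9
g(k):  0  1  0  1  0  1  2  0  1  0
So g(9) = 0.
Row D is a plain Nim row of size 5, so its Grundy value is 5.
By the Sprague-Grundy theorem, the Grundy value of a sum of independent games is the XOR of the component values.
Combined value = 2 XOR 2 XOR 0 XOR 5 = 5.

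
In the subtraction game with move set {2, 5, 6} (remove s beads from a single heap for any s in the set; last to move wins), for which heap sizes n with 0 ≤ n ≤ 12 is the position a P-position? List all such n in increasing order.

Compute g(0), g(1), … for moves {2, 5, 6}:
k:     0  1  2  3  4  5  6  7  8  9 10 11 12
g(k):  0  0  1  1  0  2  1  3  0  2  1  0  0
The P-positions (g = 0) in 0..12 are 0, 1, 4, 8, 11, 12.

0, 1, 4, 8, 11, 12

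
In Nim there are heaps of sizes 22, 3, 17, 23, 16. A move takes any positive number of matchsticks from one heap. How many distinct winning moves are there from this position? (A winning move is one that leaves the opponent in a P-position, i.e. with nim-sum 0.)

3

In binary:
  10110  (22)
  00011  (3)
  10001  (17)
  10111  (23)
  10000  (16)
  -----
  00011  (3)
The overall nim-sum is X = 3. A heap of size p has a winning move iff p XOR X < p (reduce it to p XOR X).
  22: 22 XOR 3 = 21 < 22 — winning move (to 21).
  3: 3 XOR 3 = 0 < 3 — winning move (to 0).
  17: 17 XOR 3 = 18 ≥ 17 — no move.
  23: 23 XOR 3 = 20 < 23 — winning move (to 20).
  16: 16 XOR 3 = 19 ≥ 16 — no move.
That gives 3 winning moves.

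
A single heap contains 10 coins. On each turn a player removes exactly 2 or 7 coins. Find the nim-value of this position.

0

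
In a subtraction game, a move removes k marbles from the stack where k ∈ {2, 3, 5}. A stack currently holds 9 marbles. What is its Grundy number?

Compute g(0), g(1), … for moves {2, 3, 5}:
g(0) = mex{} = 0
g(1) = mex{} = 0
g(2) = mex{0} = 1
g(3) = mex{0} = 1
g(4) = mex{0,1} = 2
g(5) = mex{0,1} = 2
g(6) = mex{0,1,2} = 3
g(7) = mex{1,2} = 0
g(8) = mex{1,2,3} = 0
g(9) = mex{0,2,3} = 1
So g(9) = 1.

1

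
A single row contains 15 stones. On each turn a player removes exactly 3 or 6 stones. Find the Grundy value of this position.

2

Build the Grundy sequence with g(k) = mex{g(k−s) : s ∈ {3, 6}, s ≤ k}:
k:     0  1  2  3  4  5  6  7  8  9 10 11 12 13 14 15
g(k):  0  0  0  1  1  1  2  2  2  0  0  0  1  1  1  2
So g(15) = 2.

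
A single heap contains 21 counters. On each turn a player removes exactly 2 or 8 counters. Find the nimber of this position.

Grundy values for subtraction set {2, 8}:
k:     0  1  2  3  4  5  6  7  8  9 10 11 12 13 14 15 16 17 18 19 20 21
g(k):  0  0  1  1  0  0  1  1  2  2  0  0  1  1  0  0  1  1  2  2  0  0
So g(21) = 0.

0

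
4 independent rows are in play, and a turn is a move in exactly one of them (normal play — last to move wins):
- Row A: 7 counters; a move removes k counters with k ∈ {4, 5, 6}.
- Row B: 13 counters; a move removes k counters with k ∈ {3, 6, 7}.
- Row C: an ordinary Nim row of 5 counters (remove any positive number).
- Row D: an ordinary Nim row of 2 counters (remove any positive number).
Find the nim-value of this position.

Grundy values for row A (subtraction set {4, 5, 6}):
g(0) = mex{} = 0
g(1) = mex{} = 0
g(2) = mex{} = 0
g(3) = mex{} = 0
g(4) = mex{0} = 1
g(5) = mex{0} = 1
g(6) = mex{0} = 1
g(7) = mex{0} = 1
So g(7) = 1.
Build the Grundy sequence for row B with g(k) = mex{g(k−s) : s ∈ {3, 6, 7}, s ≤ k}:
k:     0  1  2  3  4  5  6  7  8  9 10 11 12 13
g(k):  0  0  0  1  1  1  2  2  2  3  0  0  0  1
So g(13) = 1.
Row C is a plain Nim row of size 5, so its Grundy value is 5.
Row D is a plain Nim row of size 2, so its Grundy value is 2.
The value of a disjunctive sum is the nim-sum of the parts.
Combined value = 1 XOR 1 XOR 5 XOR 2 = 7.

7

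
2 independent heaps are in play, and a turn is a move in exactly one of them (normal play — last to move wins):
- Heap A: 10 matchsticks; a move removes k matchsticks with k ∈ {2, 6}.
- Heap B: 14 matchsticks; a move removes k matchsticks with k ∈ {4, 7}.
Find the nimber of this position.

Build the Grundy sequence for heap A with g(k) = mex{g(k−s) : s ∈ {2, 6}, s ≤ k}:
k:     0  1  2  3  4  5  6  7  8  9 10
g(k):  0  0  1  1  0  0  1  1  0  0  1
So g(10) = 1.
Build the Grundy sequence for heap B with g(k) = mex{g(k−s) : s ∈ {4, 7}, s ≤ k}:
k:     0  1  2  3  4  5  6  7  8  9 10 11 12 13 14
g(k):  0  0  0  0  1  1  1  1  2  2  2  0  0  0  0
So g(14) = 0.
By the Sprague-Grundy theorem, the Grundy value of a sum of independent games is the XOR of the component values.
Combined value = 1 ⊕ 0 = 1.

1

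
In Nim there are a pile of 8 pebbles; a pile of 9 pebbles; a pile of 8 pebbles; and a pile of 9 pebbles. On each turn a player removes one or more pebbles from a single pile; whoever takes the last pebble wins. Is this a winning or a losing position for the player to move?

Nim-sum: 8 XOR 9 XOR 8 XOR 9 = 0.
The nim-sum is 0, so this is a P-position: the player to move is in a losing position under optimal play.

Losing position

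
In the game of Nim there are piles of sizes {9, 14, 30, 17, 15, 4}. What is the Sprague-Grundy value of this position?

Nim-sum: 9 ^ 14 ^ 30 ^ 17 ^ 15 ^ 4 = 3.

3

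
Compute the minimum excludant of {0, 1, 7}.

The values 0, 1 are all present; 2 is the first non-negative integer missing from the set.

2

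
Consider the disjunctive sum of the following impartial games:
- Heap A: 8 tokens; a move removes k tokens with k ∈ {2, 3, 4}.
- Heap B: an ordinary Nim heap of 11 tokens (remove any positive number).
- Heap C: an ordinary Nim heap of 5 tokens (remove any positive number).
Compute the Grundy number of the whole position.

15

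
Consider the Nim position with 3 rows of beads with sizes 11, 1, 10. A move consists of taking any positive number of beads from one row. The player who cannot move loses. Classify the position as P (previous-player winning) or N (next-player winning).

P-position

Nim-sum: 11 ⊕ 1 ⊕ 10 = 0.
The nim-sum is 0, so this is a P-position: the player to move is in a losing position under optimal play.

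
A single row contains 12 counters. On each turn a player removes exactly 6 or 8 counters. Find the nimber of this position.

Grundy values for subtraction set {6, 8}:
k:     0  1  2  3  4  5  6  7  8  9 10 11 12
g(k):  0  0  0  0  0  0  1  1  1  1  1  1  2
So g(12) = 2.

2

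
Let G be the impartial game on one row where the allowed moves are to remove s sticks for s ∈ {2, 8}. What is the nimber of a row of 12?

1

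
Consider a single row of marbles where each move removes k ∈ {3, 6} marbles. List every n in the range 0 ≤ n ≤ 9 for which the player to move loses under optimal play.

0, 1, 2, 9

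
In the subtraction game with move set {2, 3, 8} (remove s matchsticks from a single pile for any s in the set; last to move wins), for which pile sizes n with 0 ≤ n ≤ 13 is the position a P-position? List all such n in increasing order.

0, 1, 5, 6, 10, 11

Grundy values for subtraction set {2, 3, 8}:
k:     0  1  2  3  4  5  6  7  8  9 10 11 12 13
g(k):  0  0  1  1  2  0  0  1  1  2  0  0  1  1
The P-positions (g = 0) in 0..13 are 0, 1, 5, 6, 10, 11.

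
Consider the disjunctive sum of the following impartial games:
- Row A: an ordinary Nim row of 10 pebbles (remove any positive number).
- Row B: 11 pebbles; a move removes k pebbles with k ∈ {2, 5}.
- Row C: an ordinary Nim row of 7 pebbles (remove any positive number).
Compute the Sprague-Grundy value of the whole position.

Row A is a plain Nim row of size 10, so its Grundy value is 10.
Build the Grundy sequence for row B with g(k) = mex{g(k−s) : s ∈ {2, 5}, s ≤ k}:
k:     0  1  2  3  4  5  6  7  8  9 10 11
g(k):  0  0  1  1  0  2  1  0  0  1  1  0
So g(11) = 0.
Row C is a plain Nim row of size 7, so its Grundy value is 7.
By the Sprague-Grundy theorem, the Grundy value of a sum of independent games is the XOR of the component values.
Combined value = 10 ⊕ 0 ⊕ 7 = 13.

13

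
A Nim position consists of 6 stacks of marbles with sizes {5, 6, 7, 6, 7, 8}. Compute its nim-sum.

Nim-sum: 5 ^ 6 ^ 7 ^ 6 ^ 7 ^ 8 = 13.

13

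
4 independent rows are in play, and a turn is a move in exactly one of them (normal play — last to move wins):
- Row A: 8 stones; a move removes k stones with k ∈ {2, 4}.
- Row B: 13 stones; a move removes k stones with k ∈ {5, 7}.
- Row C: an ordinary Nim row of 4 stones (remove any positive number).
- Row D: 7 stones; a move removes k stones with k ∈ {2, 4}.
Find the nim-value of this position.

5

Grundy values for row A (subtraction set {2, 4}):
g(0) = mex{} = 0
g(1) = mex{} = 0
g(2) = mex{0} = 1
g(3) = mex{0} = 1
g(4) = mex{0,1} = 2
g(5) = mex{0,1} = 2
g(6) = mex{1,2} = 0
g(7) = mex{1,2} = 0
g(8) = mex{0,2} = 1
So g(8) = 1.
Grundy values for row B (subtraction set {5, 7}):
k:     0  1  2  3  4  5  6  7  8  9 10 11 12 13
g(k):  0  0  0  0  0  1  1  1  1  1  2  2  0  0
So g(13) = 0.
Row C is a plain Nim row of size 4, so its Grundy value is 4.
Build the Grundy sequence for row D with g(k) = mex{g(k−s) : s ∈ {2, 4}, s ≤ k}:
k:     0  1  2  3  4  5  6  7
g(k):  0  0  1  1  2  2  0  0
So g(7) = 0.
By the Sprague-Grundy theorem, the Grundy value of a sum of independent games is the XOR of the component values.
Combined value = 1 XOR 0 XOR 4 XOR 0 = 5.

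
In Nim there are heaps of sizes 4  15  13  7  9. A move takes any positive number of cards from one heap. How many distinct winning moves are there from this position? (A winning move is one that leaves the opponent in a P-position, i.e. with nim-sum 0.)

Compute the nim-sum pairwise:
4 ^ 15 = 11
11 ^ 13 = 6
6 ^ 7 = 1
1 ^ 9 = 8
The overall nim-sum is X = 8. A heap of size p has a winning move iff p XOR X < p (reduce it to p XOR X).
  4: 4 XOR 8 = 12 ≥ 4 — no move.
  15: 15 XOR 8 = 7 < 15 — winning move (to 7).
  13: 13 XOR 8 = 5 < 13 — winning move (to 5).
  7: 7 XOR 8 = 15 ≥ 7 — no move.
  9: 9 XOR 8 = 1 < 9 — winning move (to 1).
That gives 3 winning moves.

3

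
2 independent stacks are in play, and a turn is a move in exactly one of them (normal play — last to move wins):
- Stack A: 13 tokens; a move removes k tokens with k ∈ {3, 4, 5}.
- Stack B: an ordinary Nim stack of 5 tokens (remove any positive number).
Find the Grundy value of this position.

4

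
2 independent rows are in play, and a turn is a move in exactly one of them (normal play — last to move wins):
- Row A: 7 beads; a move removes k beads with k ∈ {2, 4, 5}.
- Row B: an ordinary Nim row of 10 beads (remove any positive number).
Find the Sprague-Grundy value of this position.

Build the Grundy sequence for row A with g(k) = mex{g(k−s) : s ∈ {2, 4, 5}, s ≤ k}:
k:     0  1  2  3  4  5  6  7
g(k):  0  0  1  1  2  2  3  0
So g(7) = 0.
Row B is a plain Nim row of size 10, so its Grundy value is 10.
By the Sprague-Grundy theorem, the Grundy value of a sum of independent games is the XOR of the component values.
Combined value = 0 XOR 10 = 10.

10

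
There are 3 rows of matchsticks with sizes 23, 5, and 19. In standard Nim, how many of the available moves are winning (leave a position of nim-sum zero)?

Nim-sum: 23 ^ 5 ^ 19 = 1.
The overall nim-sum is X = 1. A row of size p has a winning move iff p XOR X < p (reduce it to p XOR X).
  23: 23 XOR 1 = 22 < 23 — winning move (to 22).
  5: 5 XOR 1 = 4 < 5 — winning move (to 4).
  19: 19 XOR 1 = 18 < 19 — winning move (to 18).
That gives 3 winning moves.

3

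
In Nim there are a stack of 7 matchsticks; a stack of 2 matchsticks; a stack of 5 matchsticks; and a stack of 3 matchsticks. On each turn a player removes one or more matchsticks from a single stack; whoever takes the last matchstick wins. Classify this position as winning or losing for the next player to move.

Winning position

In binary:
  111  (7)
  010  (2)
  101  (5)
  011  (3)
  ---
  011  (3)
The nim-sum is 3 ≠ 0, so this is an N-position: the player to move can win.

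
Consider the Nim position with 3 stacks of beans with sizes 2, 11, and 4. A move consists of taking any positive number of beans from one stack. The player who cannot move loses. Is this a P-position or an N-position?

N-position

Compute the nim-sum pairwise:
2 ^ 11 = 9
9 ^ 4 = 13
The nim-sum is 13 ≠ 0, so this is an N-position: the player to move can win.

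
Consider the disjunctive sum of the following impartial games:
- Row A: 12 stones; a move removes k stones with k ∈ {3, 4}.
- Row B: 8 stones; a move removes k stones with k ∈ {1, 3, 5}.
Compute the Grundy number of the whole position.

1

Grundy values for row A (subtraction set {3, 4}):
g(0) = mex{} = 0
g(1) = mex{} = 0
g(2) = mex{} = 0
g(3) = mex{0} = 1
g(4) = mex{0} = 1
g(5) = mex{0} = 1
g(6) = mex{0,1} = 2
g(7) = mex{1} = 0
g(8) = mex{1} = 0
g(9) = mex{1,2} = 0
g(10) = mex{0,2} = 1
g(11) = mex{0} = 1
g(12) = mex{0} = 1
So g(12) = 1.
For row B, compute g(0), g(1), … with moves {1, 3, 5}:
k:     0  1  2  3  4  5  6  7  8
g(k):  0  1  0  1  0  1  0  1  0
So g(8) = 0.
The value of a disjunctive sum is the nim-sum of the parts.
Combined value = 1 XOR 0 = 1.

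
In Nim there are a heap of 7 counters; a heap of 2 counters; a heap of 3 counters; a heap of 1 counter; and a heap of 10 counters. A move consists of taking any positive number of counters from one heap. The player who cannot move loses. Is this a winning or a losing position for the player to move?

Write each in binary and XOR column by column:
  0111  (7)
  0010  (2)
  0011  (3)
  0001  (1)
  1010  (10)
  ----
  1101  (13)
The nim-sum is 13 ≠ 0, so this is an N-position: the player to move can win.

Winning position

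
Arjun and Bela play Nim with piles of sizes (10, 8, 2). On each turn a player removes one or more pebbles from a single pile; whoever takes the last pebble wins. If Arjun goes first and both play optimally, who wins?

Bela wins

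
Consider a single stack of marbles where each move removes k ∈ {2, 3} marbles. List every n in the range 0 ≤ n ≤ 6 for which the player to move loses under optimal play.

0, 1, 5, 6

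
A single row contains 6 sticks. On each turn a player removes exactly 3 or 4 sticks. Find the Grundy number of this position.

Build the Grundy sequence with g(k) = mex{g(k−s) : s ∈ {3, 4}, s ≤ k}:
g(0) = mex{} = 0
g(1) = mex{} = 0
g(2) = mex{} = 0
g(3) = mex{0} = 1
g(4) = mex{0} = 1
g(5) = mex{0} = 1
g(6) = mex{0,1} = 2
So g(6) = 2.

2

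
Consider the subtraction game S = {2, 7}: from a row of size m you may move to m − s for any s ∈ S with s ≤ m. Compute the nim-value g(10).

Build the Grundy sequence with g(k) = mex{g(k−s) : s ∈ {2, 7}, s ≤ k}:
k:     0  1  2  3  4  5  6  7  8  9 10
g(k):  0  0  1  1  0  0  1  1  2  0  0
So g(10) = 0.

0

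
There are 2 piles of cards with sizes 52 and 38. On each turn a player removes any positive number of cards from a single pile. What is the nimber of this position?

18

Nim-sum: 52 ⊕ 38 = 18.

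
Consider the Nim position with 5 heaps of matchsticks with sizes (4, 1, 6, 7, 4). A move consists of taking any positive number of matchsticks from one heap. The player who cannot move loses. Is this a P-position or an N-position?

Nim-sum: 4 ⊕ 1 ⊕ 6 ⊕ 7 ⊕ 4 = 0.
The nim-sum is 0, so this is a P-position: the player to move is in a losing position under optimal play.

P-position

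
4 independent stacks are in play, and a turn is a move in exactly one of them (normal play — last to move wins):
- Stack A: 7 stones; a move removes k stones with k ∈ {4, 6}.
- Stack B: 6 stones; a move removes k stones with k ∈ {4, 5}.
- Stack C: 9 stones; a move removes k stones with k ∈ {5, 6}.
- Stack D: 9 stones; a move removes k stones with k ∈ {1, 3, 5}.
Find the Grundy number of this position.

0

Build the Grundy sequence for stack A with g(k) = mex{g(k−s) : s ∈ {4, 6}, s ≤ k}:
g(0) = mex{} = 0
g(1) = mex{} = 0
g(2) = mex{} = 0
g(3) = mex{} = 0
g(4) = mex{0} = 1
g(5) = mex{0} = 1
g(6) = mex{0} = 1
g(7) = mex{0} = 1
So g(7) = 1.
For stack B, compute g(0), g(1), … with moves {4, 5}:
k:     0  1  2  3  4  5  6
g(k):  0  0  0  0  1  1  1
So g(6) = 1.
For stack C, compute g(0), g(1), … with moves {5, 6}:
g(0) = mex{} = 0
g(1) = mex{} = 0
g(2) = mex{} = 0
g(3) = mex{} = 0
g(4) = mex{} = 0
g(5) = mex{0} = 1
g(6) = mex{0} = 1
g(7) = mex{0} = 1
g(8) = mex{0} = 1
g(9) = mex{0} = 1
So g(9) = 1.
Grundy values for stack D (subtraction set {1, 3, 5}):
k:     0  1  2  3  4  5  6  7  8  9
g(k):  0  1  0  1  0  1  0  1  0  1
So g(9) = 1.
The value of a disjunctive sum is the nim-sum of the parts.
Combined value = 1 ⊕ 1 ⊕ 1 ⊕ 1 = 0.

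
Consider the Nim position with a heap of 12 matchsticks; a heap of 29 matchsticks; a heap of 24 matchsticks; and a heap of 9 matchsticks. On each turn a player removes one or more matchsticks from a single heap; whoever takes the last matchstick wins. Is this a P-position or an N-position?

Compute the nim-sum pairwise:
12 ^ 29 = 17
17 ^ 24 = 9
9 ^ 9 = 0
The nim-sum is 0, so this is a P-position: the player to move is in a losing position under optimal play.

P-position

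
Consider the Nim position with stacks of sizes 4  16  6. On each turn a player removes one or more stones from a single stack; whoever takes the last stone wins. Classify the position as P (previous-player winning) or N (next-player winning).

N-position

Nim-sum: 4 XOR 16 XOR 6 = 18.
The nim-sum is 18 ≠ 0, so this is an N-position: the player to move can win.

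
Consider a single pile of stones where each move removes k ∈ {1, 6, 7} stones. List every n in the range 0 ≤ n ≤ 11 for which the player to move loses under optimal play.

0, 2, 4

Compute g(0), g(1), … for moves {1, 6, 7}:
g(0) = mex{} = 0
g(1) = mex{0} = 1
g(2) = mex{1} = 0
g(3) = mex{0} = 1
g(4) = mex{1} = 0
g(5) = mex{0} = 1
g(6) = mex{0,1} = 2
g(7) = mex{0,1,2} = 3
g(8) = mex{0,1,3} = 2
g(9) = mex{0,1,2} = 3
g(10) = mex{0,1,3} = 2
g(11) = mex{0,1,2} = 3
The P-positions (g = 0) in 0..11 are 0, 2, 4.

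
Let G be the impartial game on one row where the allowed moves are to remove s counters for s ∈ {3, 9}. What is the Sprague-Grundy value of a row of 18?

0

Build the Grundy sequence with g(k) = mex{g(k−s) : s ∈ {3, 9}, s ≤ k}:
k:     0  1  2  3  4  5  6  7  8  9 10 11 12 13 14 15 16 17 18
g(k):  0  0  0  1  1  1  0  0  0  1  1  1  0  0  0  1  1  1  0
So g(18) = 0.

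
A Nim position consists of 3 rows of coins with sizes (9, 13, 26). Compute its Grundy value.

30

Bitwise XOR of the heap sizes:
  01001  (9)
  01101  (13)
  11010  (26)
  -----
  11110  (30)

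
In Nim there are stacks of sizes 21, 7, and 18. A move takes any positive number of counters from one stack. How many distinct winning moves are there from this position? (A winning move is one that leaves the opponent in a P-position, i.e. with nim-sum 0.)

Write each in binary and XOR column by column:
  10101  (21)
  00111  (7)
  10010  (18)
  -----
  00000  (0)
The nim-sum is already 0, so every move leaves a nonzero nim-sum — there are no winning moves.

0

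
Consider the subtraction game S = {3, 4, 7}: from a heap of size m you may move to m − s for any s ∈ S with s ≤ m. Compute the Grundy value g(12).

0

Build the Grundy sequence with g(k) = mex{g(k−s) : s ∈ {3, 4, 7}, s ≤ k}:
g(0) = mex{} = 0
g(1) = mex{} = 0
g(2) = mex{} = 0
g(3) = mex{0} = 1
g(4) = mex{0} = 1
g(5) = mex{0} = 1
g(6) = mex{0,1} = 2
g(7) = mex{0,1} = 2
g(8) = mex{0,1} = 2
g(9) = mex{0,1,2} = 3
g(10) = mex{1,2} = 0
g(11) = mex{1,2} = 0
g(12) = mex{1,2,3} = 0
So g(12) = 0.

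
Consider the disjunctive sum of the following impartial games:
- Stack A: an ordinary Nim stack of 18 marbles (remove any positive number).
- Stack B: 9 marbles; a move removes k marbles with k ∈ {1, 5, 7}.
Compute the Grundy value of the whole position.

Stack A is a plain Nim stack of size 18, so its Grundy value is 18.
For stack B, compute g(0), g(1), … with moves {1, 5, 7}:
k:     0  1  2  3  4  5  6  7  8  9
g(k):  0  1  0  1  0  1  0  1  0  1
So g(9) = 1.
By the Sprague-Grundy theorem, the Grundy value of a sum of independent games is the XOR of the component values.
Combined value = 18 XOR 1 = 19.

19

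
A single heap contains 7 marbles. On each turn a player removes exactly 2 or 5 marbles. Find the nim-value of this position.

0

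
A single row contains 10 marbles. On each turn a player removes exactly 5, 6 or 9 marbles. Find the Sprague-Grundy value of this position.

Grundy values for subtraction set {5, 6, 9}:
k:     0  1  2  3  4  5  6  7  8  9 10
g(k):  0  0  0  0  0  1  1  1  1  1  2
So g(10) = 2.

2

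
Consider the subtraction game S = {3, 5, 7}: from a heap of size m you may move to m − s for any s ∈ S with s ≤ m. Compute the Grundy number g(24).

1

Compute g(0), g(1), … for moves {3, 5, 7}:
k:     0  1  2  3  4  5  6  7  8  9 10 11 12 13 14 15 16 17 18 19 20 21 22 23 24
g(k):  0  0  0  1  1  1  2  2  2  3  0  0  0  1  1  1  2  2  2  3  0  0  0  1  1
So g(24) = 1.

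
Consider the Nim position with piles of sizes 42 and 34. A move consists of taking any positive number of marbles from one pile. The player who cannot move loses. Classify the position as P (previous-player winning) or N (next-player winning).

N-position

Write each in binary and XOR column by column:
  101010  (42)
  100010  (34)
  ------
  001000  (8)
The nim-sum is 8 ≠ 0, so this is an N-position: the player to move can win.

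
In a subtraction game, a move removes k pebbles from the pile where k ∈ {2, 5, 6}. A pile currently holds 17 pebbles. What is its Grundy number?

1

Compute g(0), g(1), … for moves {2, 5, 6}:
k:     0  1  2  3  4  5  6  7  8  9 10 11 12 13 14 15 16 17
g(k):  0  0  1  1  0  2  1  3  0  2  1  0  0  1  1  0  2  1
So g(17) = 1.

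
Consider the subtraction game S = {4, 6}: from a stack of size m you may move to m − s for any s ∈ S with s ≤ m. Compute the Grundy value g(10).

Grundy values for subtraction set {4, 6}:
g(0) = mex{} = 0
g(1) = mex{} = 0
g(2) = mex{} = 0
g(3) = mex{} = 0
g(4) = mex{0} = 1
g(5) = mex{0} = 1
g(6) = mex{0} = 1
g(7) = mex{0} = 1
g(8) = mex{0,1} = 2
g(9) = mex{0,1} = 2
g(10) = mex{1} = 0
So g(10) = 0.

0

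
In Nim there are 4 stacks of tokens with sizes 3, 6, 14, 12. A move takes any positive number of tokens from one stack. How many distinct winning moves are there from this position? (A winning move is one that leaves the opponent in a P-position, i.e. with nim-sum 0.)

3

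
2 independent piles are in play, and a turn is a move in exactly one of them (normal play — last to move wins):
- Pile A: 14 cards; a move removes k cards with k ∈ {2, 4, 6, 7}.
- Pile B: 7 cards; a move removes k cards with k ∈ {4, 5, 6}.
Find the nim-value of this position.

3

Build the Grundy sequence for pile A with g(k) = mex{g(k−s) : s ∈ {2, 4, 6, 7}, s ≤ k}:
k:     0  1  2  3  4  5  6  7  8  9 10 11 12 13 14
g(k):  0  0  1  1  2  2  3  3  4  0  0  1  1  2  2
So g(14) = 2.
Grundy values for pile B (subtraction set {4, 5, 6}):
k:     0  1  2  3  4  5  6  7
g(k):  0  0  0  0  1  1  1  1
So g(7) = 1.
By the Sprague-Grundy theorem, the Grundy value of a sum of independent games is the XOR of the component values.
Combined value = 2 ⊕ 1 = 3.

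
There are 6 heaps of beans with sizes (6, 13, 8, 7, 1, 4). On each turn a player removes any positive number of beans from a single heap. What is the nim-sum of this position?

1

Nim-sum: 6 ^ 13 ^ 8 ^ 7 ^ 1 ^ 4 = 1.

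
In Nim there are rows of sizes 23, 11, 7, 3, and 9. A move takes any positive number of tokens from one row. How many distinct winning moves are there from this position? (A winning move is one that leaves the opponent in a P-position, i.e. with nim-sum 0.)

Nim-sum: 23 ⊕ 11 ⊕ 7 ⊕ 3 ⊕ 9 = 17.
The overall nim-sum is X = 17. A row of size p has a winning move iff p XOR X < p (reduce it to p XOR X).
  23: 23 XOR 17 = 6 < 23 — winning move (to 6).
  11: 11 XOR 17 = 26 ≥ 11 — no move.
  7: 7 XOR 17 = 22 ≥ 7 — no move.
  3: 3 XOR 17 = 18 ≥ 3 — no move.
  9: 9 XOR 17 = 24 ≥ 9 — no move.
That gives 1 winning move.

1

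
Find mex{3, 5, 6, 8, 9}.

0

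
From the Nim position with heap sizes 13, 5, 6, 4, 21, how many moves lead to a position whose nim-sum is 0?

Nim-sum: 13 ^ 5 ^ 6 ^ 4 ^ 21 = 31.
The overall nim-sum is X = 31. A heap of size p has a winning move iff p XOR X < p (reduce it to p XOR X).
  13: 13 XOR 31 = 18 ≥ 13 — no move.
  5: 5 XOR 31 = 26 ≥ 5 — no move.
  6: 6 XOR 31 = 25 ≥ 6 — no move.
  4: 4 XOR 31 = 27 ≥ 4 — no move.
  21: 21 XOR 31 = 10 < 21 — winning move (to 10).
That gives 1 winning move.

1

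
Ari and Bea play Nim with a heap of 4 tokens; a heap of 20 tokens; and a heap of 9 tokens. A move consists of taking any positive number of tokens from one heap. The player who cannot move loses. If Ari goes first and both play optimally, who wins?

Ari wins

Compute the nim-sum pairwise:
4 ⊕ 20 = 16
16 ⊕ 9 = 25
The nim-sum is 25 ≠ 0, so this is an N-position: the player to move can win; Ari has a winning move.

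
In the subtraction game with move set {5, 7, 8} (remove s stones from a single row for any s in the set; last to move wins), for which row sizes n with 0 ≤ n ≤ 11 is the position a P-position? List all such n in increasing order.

Grundy values for subtraction set {5, 7, 8}:
g(0) = mex{} = 0
g(1) = mex{} = 0
g(2) = mex{} = 0
g(3) = mex{} = 0
g(4) = mex{} = 0
g(5) = mex{0} = 1
g(6) = mex{0} = 1
g(7) = mex{0} = 1
g(8) = mex{0} = 1
g(9) = mex{0} = 1
g(10) = mex{0,1} = 2
g(11) = mex{0,1} = 2
The P-positions (g = 0) in 0..11 are 0, 1, 2, 3, 4.

0, 1, 2, 3, 4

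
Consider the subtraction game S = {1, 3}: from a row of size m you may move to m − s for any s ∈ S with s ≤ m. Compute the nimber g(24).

Build the Grundy sequence with g(k) = mex{g(k−s) : s ∈ {1, 3}, s ≤ k}:
k:     0  1  2  3  4  5  6  7  8  9 10 11 12 13 14 15 16 17 18 19 20 21 22 23 24
g(k):  0  1  0  1  0  1  0  1  0  1  0  1  0  1  0  1  0  1  0  1  0  1  0  1  0
So g(24) = 0.

0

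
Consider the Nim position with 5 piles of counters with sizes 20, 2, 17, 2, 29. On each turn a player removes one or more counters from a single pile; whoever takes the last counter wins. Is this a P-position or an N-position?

N-position

Nim-sum: 20 XOR 2 XOR 17 XOR 2 XOR 29 = 24.
The nim-sum is 24 ≠ 0, so this is an N-position: the player to move can win.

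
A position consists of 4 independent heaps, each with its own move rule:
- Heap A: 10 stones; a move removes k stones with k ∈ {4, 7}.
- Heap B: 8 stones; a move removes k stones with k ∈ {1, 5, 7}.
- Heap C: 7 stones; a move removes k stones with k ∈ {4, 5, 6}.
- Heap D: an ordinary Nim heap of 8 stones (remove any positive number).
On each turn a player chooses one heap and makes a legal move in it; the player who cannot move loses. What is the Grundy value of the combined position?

For heap A, compute g(0), g(1), … with moves {4, 7}:
g(0) = mex{} = 0
g(1) = mex{} = 0
g(2) = mex{} = 0
g(3) = mex{} = 0
g(4) = mex{0} = 1
g(5) = mex{0} = 1
g(6) = mex{0} = 1
g(7) = mex{0} = 1
g(8) = mex{0,1} = 2
g(9) = mex{0,1} = 2
g(10) = mex{0,1} = 2
So g(10) = 2.
For heap B, compute g(0), g(1), … with moves {1, 5, 7}:
k:     0  1  2  3  4  5  6  7  8
g(k):  0  1  0  1  0  1  0  1  0
So g(8) = 0.
Grundy values for heap C (subtraction set {4, 5, 6}):
k:     0  1  2  3  4  5  6  7
g(k):  0  0  0  0  1  1  1  1
So g(7) = 1.
Heap D is a plain Nim heap of size 8, so its Grundy value is 8.
The value of a disjunctive sum is the nim-sum of the parts.
Combined value = 2 XOR 0 XOR 1 XOR 8 = 11.

11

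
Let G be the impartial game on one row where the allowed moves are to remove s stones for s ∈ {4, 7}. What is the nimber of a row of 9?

2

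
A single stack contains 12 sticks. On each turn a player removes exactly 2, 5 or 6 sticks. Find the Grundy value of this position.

0

Build the Grundy sequence with g(k) = mex{g(k−s) : s ∈ {2, 5, 6}, s ≤ k}:
g(0) = mex{} = 0
g(1) = mex{} = 0
g(2) = mex{0} = 1
g(3) = mex{0} = 1
g(4) = mex{1} = 0
g(5) = mex{0,1} = 2
g(6) = mex{0} = 1
g(7) = mex{0,1,2} = 3
g(8) = mex{1} = 0
g(9) = mex{0,1,3} = 2
g(10) = mex{0,2} = 1
g(11) = mex{1,2} = 0
g(12) = mex{1,3} = 0
So g(12) = 0.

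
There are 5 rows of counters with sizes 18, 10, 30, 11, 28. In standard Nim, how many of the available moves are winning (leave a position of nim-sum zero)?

3

Bitwise XOR of the heap sizes:
  10010  (18)
  01010  (10)
  11110  (30)
  01011  (11)
  11100  (28)
  -----
  10001  (17)
The overall nim-sum is X = 17. A row of size p has a winning move iff p XOR X < p (reduce it to p XOR X).
  18: 18 XOR 17 = 3 < 18 — winning move (to 3).
  10: 10 XOR 17 = 27 ≥ 10 — no move.
  30: 30 XOR 17 = 15 < 30 — winning move (to 15).
  11: 11 XOR 17 = 26 ≥ 11 — no move.
  28: 28 XOR 17 = 13 < 28 — winning move (to 13).
That gives 3 winning moves.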